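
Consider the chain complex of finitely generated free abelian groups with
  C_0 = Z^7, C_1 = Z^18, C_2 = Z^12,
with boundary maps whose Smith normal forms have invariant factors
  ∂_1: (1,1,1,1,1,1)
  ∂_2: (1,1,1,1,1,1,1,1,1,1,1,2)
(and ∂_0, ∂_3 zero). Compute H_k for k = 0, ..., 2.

H_0: b_0 = 7 − 0 − 6 = 1; torsion from ∂_1 factors > 1: none. So H_0 = Z.
H_1: b_1 = 18 − 6 − 12 = 0; torsion from ∂_2 factors > 1: [2]. So H_1 = Z/2Z.
H_2: b_2 = 12 − 12 − 0 = 0; torsion from ∂_3 factors > 1: none. So H_2 = 0.

H_0 = Z,  H_1 = Z/2Z,  H_2 = 0.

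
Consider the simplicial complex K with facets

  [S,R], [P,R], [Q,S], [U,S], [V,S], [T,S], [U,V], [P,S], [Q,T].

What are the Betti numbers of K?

b_0 = 1, b_1 = 3.

We work with the vertex ordering P < Q < R < S < T < U < V. The simplices of K, each written with vertices in increasing order, are:

  0-simplices (7): P, Q, R, S, T, U, V
  1-simplices (9): PR, PS, QS, QT, RS, ST, SU, SV, UV

Hence C_0 ≅ Z^7, C_1 ≅ Z^9.

∂_1: C_1 → C_0 sends each edge [p,q] (with p < q) to q − p.
The resulting 7×9 matrix has rank 6, and its Smith normal form has invariant factors (1,1,1,1,1,1).

Reading off H_k = ker ∂_k / im ∂_{k+1}:

  H_0: rank C_0 − rank ∂_1 = 7 − 6 = 1, and the invariant factors of ∂_1 are all 1, so H_0 = Z.
  H_1: rank ker ∂_1 − rank ∂_2 = (9 − 6) − 0 = 3, and there is no ∂_2, so H_1 = Z^3.

Hence the Betti numbers are b_0 = 1, b_1 = 3.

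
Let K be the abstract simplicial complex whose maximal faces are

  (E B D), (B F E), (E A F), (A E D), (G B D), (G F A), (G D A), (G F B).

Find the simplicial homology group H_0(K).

K has 6 vertices, 12 edges, 8 triangles.
rank ∂_0 = 0, rank ∂_1 = 5 ⇒ b_0 = 6 − 0 − 5 = 1; all invariant factors of ∂_1 are 1 so no torsion. So H_0 ≅ Z.

H_0 ≅ Z.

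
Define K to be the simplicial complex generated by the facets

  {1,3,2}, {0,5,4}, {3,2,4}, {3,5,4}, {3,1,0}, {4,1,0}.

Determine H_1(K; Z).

Take the total order 0 < 1 < 2 < 3 < 4 < 5 on the vertex set. Then K (dimension 2) consists of the simplices:

  0-simplices (6): [0], [1], [2], [3], [4], [5]
  1-simplices (12): [0,1], [0,3], [0,4], [0,5], [1,2], [1,3], [1,4], [2,3], [2,4], [3,4], [3,5], [4,5]
  2-simplices (6): [0,1,3], [0,1,4], [0,4,5], [1,2,3], [2,3,4], [3,4,5]

Hence C_0 ≅ Z^6, C_1 ≅ Z^12, C_2 ≅ Z^6.

Boundary ∂_1: C_1 → C_0 maps an edge to its endpoints' difference, ∂[p,q] = q − p. For instance
  ∂[3,4] = [4] − [3].
The resulting 6×12 matrix has rank 5, and its Smith normal form has invariant factors (1,1,1,1,1).

∂_2: C_2 → C_1 sends each 2-simplex [p,q,r] to [q,r] − [p,r] + [p,q]. For instance
  ∂[0,1,3] = [1,3] − [0,3] + [0,1],
  ∂[2,3,4] = [3,4] − [2,4] + [2,3].
As a 12×6 matrix over Z this has rank 6, with invariant factors (1,1,1,1,1,1).

Now H_k = ker ∂_k / im ∂_{k+1}, so:

  H_1: rank ker ∂_1 − rank ∂_2 = (12 − 5) − 6 = 1, and the invariant factors of ∂_2 are all 1, so H_1 = Z.

H_1 ≅ Z.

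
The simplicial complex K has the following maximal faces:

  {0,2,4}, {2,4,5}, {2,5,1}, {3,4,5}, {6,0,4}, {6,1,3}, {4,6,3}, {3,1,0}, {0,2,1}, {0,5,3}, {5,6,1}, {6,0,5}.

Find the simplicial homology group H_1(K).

We work with the vertex ordering 0 < 1 < 2 < 3 < 4 < 5 < 6. The simplices of K, each written with vertices in increasing order, are:

  0-simplices (7): [0], [1], [2], [3], [4], [5], [6]
  1-simplices (18): [0,1], [0,2], [0,3], [0,4], [0,5], [0,6], [1,2], [1,3], [1,5], [1,6], [2,4], [2,5], [3,4], [3,5], [3,6], [4,5], [4,6], [5,6]
  2-simplices (12): [0,1,2], [0,1,3], [0,2,4], [0,3,5], [0,4,6], [0,5,6], [1,2,5], [1,3,6], [1,5,6], [2,4,5], [3,4,5], [3,4,6]

Hence C_0 ≅ Z^7, C_1 ≅ Z^18, C_2 ≅ Z^12.

Boundary ∂_1: C_1 → C_0 sends each edge [p,q] (with p < q) to q − p.
As a 7×18 matrix over Z this has rank 6, with invariant factors (1,1,1,1,1,1).

Boundary ∂_2: C_2 → C_1 sends each 2-simplex [p,q,r] to [q,r] − [p,r] + [p,q]. For instance
  ∂[1,5,6] = [5,6] − [1,6] + [1,5],
  ∂[3,4,6] = [4,6] − [3,6] + [3,4].
As a 18×12 matrix over Z this has rank 12, with invariant factors (1,1,1,1,1,1,1,1,1,1,1,2).

Now H_k = ker ∂_k / im ∂_{k+1}, so:

  H_1: rank ker ∂_1 − rank ∂_2 = (18 − 6) − 12 = 0, and ∂_2 has invariant factor 2 > 1, so H_1 = Z_2.

H_1 ≅ Z_2.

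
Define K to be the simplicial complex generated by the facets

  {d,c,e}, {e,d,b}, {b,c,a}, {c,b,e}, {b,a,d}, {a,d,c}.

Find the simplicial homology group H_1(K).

H_1 = 0.

Fix the vertex order a < b < c < d < e and write every simplex with vertices in increasing order. Then dim K = 2 and the simplices of K are:

  0-simplices (5): a, b, c, d, e
  1-simplices (9): ab, ac, ad, bc, bd, be, cd, ce, de
  2-simplices (6): abc, abd, acd, bce, bde, cde

Hence C_0 ≅ Z^5, C_1 ≅ Z^9, C_2 ≅ Z^6.

∂_1: C_1 → C_0 sends each edge [p,q] (with p < q) to q − p.
This gives a 5×9 integer matrix of rank 4; reducing to Smith normal form yields diagonal entries (1,1,1,1).

∂_2: C_2 → C_1 acts by ∂[p,q,r] = [q,r] − [p,r] + [p,q]. For instance
  ∂bce = ce − be + bc,
  ∂acd = cd − ad + ac.
As a 9×6 matrix over Z this has rank 5, with invariant factors (1,1,1,1,1).

Now H_k = ker ∂_k / im ∂_{k+1}, so:

  H_1: rank ker ∂_1 − rank ∂_2 = (9 − 4) − 5 = 0, and the invariant factors of ∂_2 are all 1, so H_1 ≅ 0.

(K is a triangulation of the 2-sphere S^2.)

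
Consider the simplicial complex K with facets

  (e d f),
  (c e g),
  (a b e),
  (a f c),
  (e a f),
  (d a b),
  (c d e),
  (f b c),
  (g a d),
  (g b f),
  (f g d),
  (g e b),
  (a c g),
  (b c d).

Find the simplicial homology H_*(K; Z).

H_0 ≅ Z,  H_1 ≅ Z^2,  H_2 ≅ Z.

Take the total order a < b < c < d < e < f < g on the vertex set. Then K (dimension 2) consists of the simplices:

  0-simplices (7): a, b, c, d, e, f, g
  1-simplices (21): ab, ac, ad, ae, af, ag, bc, bd, be, bf, bg, cd, ce, cf, cg, de, df, dg, ef, eg, fg
  2-simplices (14): abd, abe, acf, acg, adg, aef, bcd, bcf, beg, bfg, cde, ceg, def, dfg

giving chain groups C_0 ≅ Z^7, C_1 ≅ Z^21, C_2 ≅ Z^14.

Boundary ∂_1: C_1 → C_0 is given by ∂[p,q] = [q] − [p]. For instance
  ∂ef = f − e.
As a 7×21 matrix over Z this has rank 6, with invariant factors (1,1,1,1,1,1).

The boundary map ∂_2: C_2 → C_1 sends each 2-simplex [p,q,r] to [q,r] − [p,r] + [p,q]. For instance
  ∂bfg = fg − bg + bf,
  ∂adg = dg − ag + ad.
This gives a 21×14 integer matrix of rank 13; reducing to Smith normal form yields diagonal entries (1,1,1,1,1,1,1,1,1,1,1,1,1).

Reading off H_k = ker ∂_k / im ∂_{k+1}:

  H_0: rank C_0 − rank ∂_1 = 7 − 6 = 1, and the invariant factors of ∂_1 are all 1, so H_0 ≅ Z.
  H_1: rank ker ∂_1 − rank ∂_2 = (21 − 6) − 13 = 2, and the invariant factors of ∂_2 are all 1, so H_1 ≅ Z^2.
  H_2: rank ker ∂_2 − rank ∂_3 = (14 − 13) − 0 = 1, and there is no ∂_3, so H_2 ≅ Z.

(K is a triangulation of the torus T^2.)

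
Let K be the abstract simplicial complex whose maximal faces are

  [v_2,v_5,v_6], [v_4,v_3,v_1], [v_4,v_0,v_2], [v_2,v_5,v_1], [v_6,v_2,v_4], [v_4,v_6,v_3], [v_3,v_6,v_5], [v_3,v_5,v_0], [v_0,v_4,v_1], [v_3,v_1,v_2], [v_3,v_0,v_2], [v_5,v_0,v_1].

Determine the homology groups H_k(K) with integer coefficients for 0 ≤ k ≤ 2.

K has 7 vertices, 18 edges, 12 triangles.
rank ∂_0 = 0, rank ∂_1 = 6 ⇒ b_0 = 7 − 0 − 6 = 1; all invariant factors of ∂_1 are 1 so no torsion. So H_0 ≅ Z.
rank ∂_1 = 6, rank ∂_2 = 12 ⇒ b_1 = 18 − 6 − 12 = 0; ∂_2 has invariant factor(s) [2] giving torsion. So H_1 ≅ Z/2.
rank ∂_2 = 12, rank ∂_3 = 0 ⇒ b_2 = 12 − 12 − 0 = 0. So H_2 ≅ 0.

H_0 ≅ Z,  H_1 ≅ Z/2,  H_2 = 0.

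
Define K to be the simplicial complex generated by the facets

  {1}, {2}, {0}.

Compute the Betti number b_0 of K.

b_0 = 3.

We work with the vertex ordering 0 < 1 < 2. The simplices of K, each written with vertices in increasing order, are:

  0-simplices (3): [0], [1], [2]

giving chain groups C_0 ≅ Z^3.

Now H_k = ker ∂_k / im ∂_{k+1}, so:

  H_0: rank C_0 − rank ∂_1 = 3 − 0 = 3, and there is no ∂_1, so H_0 = Z^3.

(K is a triangulation of a set of 3 points.)

Hence the Betti numbers are b_0 = 3.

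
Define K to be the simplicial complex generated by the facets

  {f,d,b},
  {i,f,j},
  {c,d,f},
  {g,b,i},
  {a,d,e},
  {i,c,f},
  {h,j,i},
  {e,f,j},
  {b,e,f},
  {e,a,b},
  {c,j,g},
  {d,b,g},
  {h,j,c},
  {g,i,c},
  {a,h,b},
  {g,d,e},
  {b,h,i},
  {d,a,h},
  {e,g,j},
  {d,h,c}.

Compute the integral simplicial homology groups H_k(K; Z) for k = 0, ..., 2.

K has 10 vertices, 30 edges, 20 triangles.
rank ∂_0 = 0, rank ∂_1 = 9 ⇒ b_0 = 10 − 0 − 9 = 1; all invariant factors of ∂_1 are 1 so no torsion. So H_0 ≅ Z.
rank ∂_1 = 9, rank ∂_2 = 20 ⇒ b_1 = 30 − 9 − 20 = 1; ∂_2 has invariant factor(s) [2] giving torsion. So H_1 ≅ Z ⊕ Z_2.
rank ∂_2 = 20, rank ∂_3 = 0 ⇒ b_2 = 20 − 20 − 0 = 0. So H_2 ≅ 0.

H_0 ≅ Z,  H_1 ≅ Z ⊕ Z_2,  H_2 = 0.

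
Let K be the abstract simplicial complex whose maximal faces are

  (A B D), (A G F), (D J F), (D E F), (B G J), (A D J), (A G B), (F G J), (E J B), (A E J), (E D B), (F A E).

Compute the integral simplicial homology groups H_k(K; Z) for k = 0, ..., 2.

H_0 ≅ Z,  H_1 ≅ Z/2,  H_2 = 0.

Order the vertices as A < B < D < E < F < G < J. Listing each simplex with vertices in this order, K has dimension 2 with simplices:

  0-simplices (7): A, B, D, E, F, G, J
  1-simplices (18): AB, AD, AE, AF, AG, AJ, BD, BE, BG, BJ, DE, DF, DJ, EF, EJ, FG, FJ, GJ
  2-simplices (12): ABD, ABG, ADJ, AEF, AEJ, AFG, BDE, BEJ, BGJ, DEF, DFJ, FGJ

so the chain groups are C_0 ≅ Z^7, C_1 ≅ Z^18, C_2 ≅ Z^12.

∂_1: C_1 → C_0 is given by ∂[p,q] = [q] − [p].
This gives a 7×18 integer matrix of rank 6; reducing to Smith normal form yields diagonal entries (1,1,1,1,1,1).

∂_2: C_2 → C_1 sends each 2-simplex [p,q,r] to [q,r] − [p,r] + [p,q]. For instance
  ∂AEF = EF − AF + AE,
  ∂ABD = BD − AD + AB.
The 18×12 boundary matrix has rank 12 and Smith normal form diag(1,1,1,1,1,1,1,1,1,1,1,2).

From H_k ≅ ker(∂_k) / im(∂_{k+1}) we obtain:

  H_0: rank C_0 − rank ∂_1 = 7 − 6 = 1, and the invariant factors of ∂_1 are all 1, so H_0 = Z.
  H_1: rank ker ∂_1 − rank ∂_2 = (18 − 6) − 12 = 0, and ∂_2 has invariant factor 2 > 1, so H_1 = Z/2.
  H_2: rank ker ∂_2 − rank ∂_3 = (12 − 12) − 0 = 0, and there is no ∂_3, so H_2 = 0.

As a check, the Euler characteristic is 7 − 18 + 12 = 1, which agrees with 1 − 0 + 0 = 1.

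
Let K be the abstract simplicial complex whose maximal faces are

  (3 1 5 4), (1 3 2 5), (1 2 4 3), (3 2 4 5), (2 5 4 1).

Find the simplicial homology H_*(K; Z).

H_0 ≅ Z,  H_1 = 0,  H_2 = 0,  H_3 ≅ Z.

Take the total order 1 < 2 < 3 < 4 < 5 on the vertex set. Then K (dimension 3) consists of the simplices:

  0-simplices (5): [1], [2], [3], [4], [5]
  1-simplices (10): [1,2], [1,3], [1,4], [1,5], [2,3], [2,4], [2,5], [3,4], [3,5], [4,5]
  2-simplices (10): [1,2,3], [1,2,4], [1,2,5], [1,3,4], [1,3,5], [1,4,5], [2,3,4], [2,3,5], [2,4,5], [3,4,5]
  3-simplices (5): [1,2,3,4], [1,2,3,5], [1,2,4,5], [1,3,4,5], [2,3,4,5]

Hence C_0 ≅ Z^5, C_1 ≅ Z^10, C_2 ≅ Z^10, C_3 ≅ Z^5.

Boundary ∂_1: C_1 → C_0 is given by ∂[p,q] = [q] − [p]. For instance
  ∂[1,4] = [4] − [1].
This gives a 5×10 integer matrix of rank 4; reducing to Smith normal form yields diagonal entries (1,1,1,1).

∂_2: C_2 → C_1 sends each 2-simplex [p,q,r] to [q,r] − [p,r] + [p,q]. For instance
  ∂[2,3,5] = [3,5] − [2,5] + [2,3],
  ∂[1,2,5] = [2,5] − [1,5] + [1,2].
This gives a 10×10 integer matrix of rank 6; reducing to Smith normal form yields diagonal entries (1,1,1,1,1,1).

Boundary ∂_3: C_3 → C_2 sends each 3-simplex σ to the alternating sum Σ_i (−1)^i (σ with its i-th vertex removed). For instance
  ∂[2,3,4,5] = [3,4,5] − [2,4,5] + [2,3,5] − [2,3,4],
  ∂[1,2,3,4] = [2,3,4] − [1,3,4] + [1,2,4] − [1,2,3].
The resulting 10×5 matrix has rank 4, and its Smith normal form has invariant factors (1,1,1,1).

Reading off H_k = ker ∂_k / im ∂_{k+1}:

  H_0: rank C_0 − rank ∂_1 = 5 − 4 = 1, and the invariant factors of ∂_1 are all 1, so H_0 ≅ Z.
  H_1: rank ker ∂_1 − rank ∂_2 = (10 − 4) − 6 = 0, and the invariant factors of ∂_2 are all 1, so H_1 ≅ 0.
  H_2: rank ker ∂_2 − rank ∂_3 = (10 − 6) − 4 = 0, and the invariant factors of ∂_3 are all 1, so H_2 ≅ 0.
  H_3: rank ker ∂_3 − rank ∂_4 = (5 − 4) − 0 = 1, and there is no ∂_4, so H_3 ≅ Z.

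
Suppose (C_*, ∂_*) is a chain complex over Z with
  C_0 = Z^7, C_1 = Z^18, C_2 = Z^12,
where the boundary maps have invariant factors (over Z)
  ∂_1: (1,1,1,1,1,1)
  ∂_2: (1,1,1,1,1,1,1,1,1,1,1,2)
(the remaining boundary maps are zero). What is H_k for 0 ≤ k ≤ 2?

H_0: b_0 = 7 − 0 − 6 = 1; torsion from ∂_1 factors > 1: none. So H_0 ≅ Z.
H_1: b_1 = 18 − 6 − 12 = 0; torsion from ∂_2 factors > 1: [2]. So H_1 ≅ Z/2.
H_2: b_2 = 12 − 12 − 0 = 0; torsion from ∂_3 factors > 1: none. So H_2 ≅ 0.

H_0 ≅ Z,  H_1 ≅ Z/2,  H_2 = 0.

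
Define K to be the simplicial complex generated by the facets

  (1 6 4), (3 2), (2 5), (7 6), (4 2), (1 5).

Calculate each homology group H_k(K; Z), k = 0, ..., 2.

H_0 ≅ Z,  H_1 ≅ Z,  H_2 = 0.

Order the vertices as 1 < 2 < 3 < 4 < 5 < 6 < 7. Listing each simplex with vertices in this order, K has dimension 2 with simplices:

  0-simplices (7): [1], [2], [3], [4], [5], [6], [7]
  1-simplices (8): [1,4], [1,5], [1,6], [2,3], [2,4], [2,5], [4,6], [6,7]
  2-simplices (1): [1,4,6]

so the chain groups are C_0 ≅ Z^7, C_1 ≅ Z^8, C_2 ≅ Z^1.

Boundary ∂_1: C_1 → C_0 maps an edge to its endpoints' difference, ∂[p,q] = q − p. For instance
  ∂[1,5] = [5] − [1].
This gives a 7×8 integer matrix of rank 6; reducing to Smith normal form yields diagonal entries (1,1,1,1,1,1).

Boundary ∂_2: C_2 → C_1 sends each 2-simplex [p,q,r] to [q,r] − [p,r] + [p,q]. For instance
  ∂[1,4,6] = [4,6] − [1,6] + [1,4].
As a 8×1 matrix over Z this has rank 1, with invariant factors (1).

From H_k ≅ ker(∂_k) / im(∂_{k+1}) we obtain:

  H_0: rank C_0 − rank ∂_1 = 7 − 6 = 1, and the invariant factors of ∂_1 are all 1, so H_0 = Z.
  H_1: rank ker ∂_1 − rank ∂_2 = (8 − 6) − 1 = 1, and the invariant factors of ∂_2 are all 1, so H_1 = Z.
  H_2: rank ker ∂_2 − rank ∂_3 = (1 − 1) − 0 = 0, and there is no ∂_3, so H_2 = 0.

As a check, the Euler characteristic is 7 − 8 + 1 = 0, which agrees with 1 − 1 + 0 = 0.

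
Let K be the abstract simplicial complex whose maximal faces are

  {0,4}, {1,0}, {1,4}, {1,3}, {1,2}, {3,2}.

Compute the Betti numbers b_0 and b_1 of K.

Fix the vertex order 0 < 1 < 2 < 3 < 4 and write every simplex with vertices in increasing order. Then dim K = 1 and the simplices of K are:

  0-simplices (5): [0], [1], [2], [3], [4]
  1-simplices (6): [0,1], [0,4], [1,2], [1,3], [1,4], [2,3]

Hence C_0 ≅ Z^5, C_1 ≅ Z^6.

∂_1: C_1 → C_0 maps an edge to its endpoints' difference, ∂[p,q] = q − p.
The resulting 5×6 matrix has rank 4, and its Smith normal form has invariant factors (1,1,1,1).

Now H_k = ker ∂_k / im ∂_{k+1}, so:

  H_0: rank C_0 − rank ∂_1 = 5 − 4 = 1, and the invariant factors of ∂_1 are all 1, so H_0 ≅ Z.
  H_1: rank ker ∂_1 − rank ∂_2 = (6 − 4) − 0 = 2, and there is no ∂_2, so H_1 ≅ Z^2.

As a check, the Euler characteristic is 5 − 6 = -1, which agrees with 1 − 2 = -1.

Hence the Betti numbers are b_0 = 1, b_1 = 2.

b_0 = 1, b_1 = 2.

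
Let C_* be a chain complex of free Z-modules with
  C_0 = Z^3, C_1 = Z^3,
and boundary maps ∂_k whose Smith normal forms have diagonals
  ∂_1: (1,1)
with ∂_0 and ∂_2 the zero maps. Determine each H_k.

H_0 = Z,  H_1 = Z.

H_0: b_0 = 3 − 0 − 2 = 1; torsion from ∂_1 factors > 1: none. So H_0 = Z.
H_1: b_1 = 3 − 2 − 0 = 1; torsion from ∂_2 factors > 1: none. So H_1 = Z.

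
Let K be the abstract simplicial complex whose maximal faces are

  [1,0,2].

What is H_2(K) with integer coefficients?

H_2 ≅ 0.

Order the vertices as 0 < 1 < 2. Listing each simplex with vertices in this order, K has dimension 2 with simplices:

  0-simplices (3): [0], [1], [2]
  1-simplices (3): [0,1], [0,2], [1,2]
  2-simplices (1): [0,1,2]

giving chain groups C_0 ≅ Z^3, C_1 ≅ Z^3, C_2 ≅ Z^1.

∂_1: C_1 → C_0 sends each edge [p,q] (with p < q) to q − p. For instance
  ∂[0,2] = [2] − [0].
The 3×3 boundary matrix has rank 2 and Smith normal form diag(1,1).

Boundary ∂_2: C_2 → C_1 acts by ∂[p,q,r] = [q,r] − [p,r] + [p,q]. For instance
  ∂[0,1,2] = [1,2] − [0,2] + [0,1].
This gives a 3×1 integer matrix of rank 1; reducing to Smith normal form yields diagonal entries (1).

Reading off H_k = ker ∂_k / im ∂_{k+1}:

  H_2: rank ker ∂_2 − rank ∂_3 = (1 − 1) − 0 = 0, and there is no ∂_3, so H_2 ≅ 0.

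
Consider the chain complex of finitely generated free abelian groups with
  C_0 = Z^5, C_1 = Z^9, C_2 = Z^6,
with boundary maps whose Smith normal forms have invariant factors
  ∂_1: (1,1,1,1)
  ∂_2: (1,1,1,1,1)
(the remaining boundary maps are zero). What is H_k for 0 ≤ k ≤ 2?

H_0 ≅ Z,  H_1 = 0,  H_2 ≅ Z.

H_0: b_0 = 5 − 0 − 4 = 1; torsion from ∂_1 factors > 1: none. So H_0 ≅ Z.
H_1: b_1 = 9 − 4 − 5 = 0; torsion from ∂_2 factors > 1: none. So H_1 ≅ 0.
H_2: b_2 = 6 − 5 − 0 = 1; torsion from ∂_3 factors > 1: none. So H_2 ≅ Z.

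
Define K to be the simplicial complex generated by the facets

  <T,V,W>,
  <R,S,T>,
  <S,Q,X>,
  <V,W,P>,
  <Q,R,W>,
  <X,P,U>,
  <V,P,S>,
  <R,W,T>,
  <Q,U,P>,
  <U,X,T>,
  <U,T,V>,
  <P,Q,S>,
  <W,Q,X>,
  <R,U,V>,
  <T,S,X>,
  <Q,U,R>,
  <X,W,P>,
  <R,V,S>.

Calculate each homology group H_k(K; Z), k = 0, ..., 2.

H_0 = Z,  H_1 = Z ⊕ Z/2,  H_2 = 0.

Order the vertices as P < Q < R < S < T < U < V < W < X. Listing each simplex with vertices in this order, K has dimension 2 with simplices:

  0-simplices (9): P, Q, R, S, T, U, V, W, X
  1-simplices (27): PQ, PS, PU, PV, PW, PX, QR, QS, QU, QW, QX, RS, RT, RU, RV, RW, ST, SV, SX, TU, TV, TW, TX, UV, UX, VW, WX
  2-simplices (18): PQS, PQU, PSV, PUX, PVW, PWX, QRU, QRW, QSX, QWX, RST, RSV, RTW, RUV, STX, TUV, TUX, TVW

Hence C_0 ≅ Z^9, C_1 ≅ Z^27, C_2 ≅ Z^18.

The boundary map ∂_1: C_1 → C_0 maps an edge to its endpoints' difference, ∂[p,q] = q − p.
The 9×27 boundary matrix has rank 8 and Smith normal form diag(1,1,1,1,1,1,1,1).

The boundary map ∂_2: C_2 → C_1 maps a triangle to the signed sum of its edges. For instance
  ∂PWX = WX − PX + PW,
  ∂TUX = UX − TX + TU.
The resulting 27×18 matrix has rank 18, and its Smith normal form has invariant factors (1,1,1,1,1,1,1,1,1,1,1,1,1,1,1,1,1,2).

Computing H_k = (kernel of ∂_k) / (image of ∂_{k+1}):

  H_0: rank C_0 − rank ∂_1 = 9 − 8 = 1, and the invariant factors of ∂_1 are all 1, so H_0 ≅ Z.
  H_1: rank ker ∂_1 − rank ∂_2 = (27 − 8) − 18 = 1, and ∂_2 has invariant factor 2 > 1, so H_1 ≅ Z ⊕ Z/2.
  H_2: rank ker ∂_2 − rank ∂_3 = (18 − 18) − 0 = 0, and there is no ∂_3, so H_2 ≅ 0.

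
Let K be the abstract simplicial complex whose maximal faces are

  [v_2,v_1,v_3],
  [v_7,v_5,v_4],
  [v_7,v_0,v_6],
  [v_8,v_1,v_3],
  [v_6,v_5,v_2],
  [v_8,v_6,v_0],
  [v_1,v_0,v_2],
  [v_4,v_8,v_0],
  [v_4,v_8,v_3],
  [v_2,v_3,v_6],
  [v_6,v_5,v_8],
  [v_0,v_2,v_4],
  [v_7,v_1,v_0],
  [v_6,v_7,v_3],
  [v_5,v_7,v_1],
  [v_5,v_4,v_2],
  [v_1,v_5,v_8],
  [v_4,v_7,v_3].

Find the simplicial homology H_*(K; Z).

K has 9 vertices, 27 edges, 18 triangles.
rank ∂_0 = 0, rank ∂_1 = 8 ⇒ b_0 = 9 − 0 − 8 = 1; all invariant factors of ∂_1 are 1 so no torsion. So H_0 ≅ Z.
rank ∂_1 = 8, rank ∂_2 = 17 ⇒ b_1 = 27 − 8 − 17 = 2; all invariant factors of ∂_2 are 1 so no torsion. So H_1 ≅ Z^2.
rank ∂_2 = 17, rank ∂_3 = 0 ⇒ b_2 = 18 − 17 − 0 = 1. So H_2 ≅ Z.

H_0 = Z,  H_1 = Z^2,  H_2 = Z.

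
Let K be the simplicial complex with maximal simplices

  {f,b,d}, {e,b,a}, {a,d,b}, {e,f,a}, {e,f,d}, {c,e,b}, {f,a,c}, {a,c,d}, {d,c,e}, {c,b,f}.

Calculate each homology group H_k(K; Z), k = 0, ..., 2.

H_0 ≅ Z,  H_1 ≅ Z/2,  H_2 = 0.

Take the total order a < b < c < d < e < f on the vertex set. Then K (dimension 2) consists of the simplices:

  0-simplices (6): a, b, c, d, e, f
  1-simplices (15): ab, ac, ad, ae, af, bc, bd, be, bf, cd, ce, cf, de, df, ef
  2-simplices (10): abd, abe, acd, acf, aef, bce, bcf, bdf, cde, def

so the chain groups are C_0 ≅ Z^6, C_1 ≅ Z^15, C_2 ≅ Z^10.

The boundary map ∂_1: C_1 → C_0 maps an edge to its endpoints' difference, ∂[p,q] = q − p. For instance
  ∂cd = d − c.
The resulting 6×15 matrix has rank 5, and its Smith normal form has invariant factors (1,1,1,1,1).

Boundary ∂_2: C_2 → C_1 maps a triangle to the signed sum of its edges. For instance
  ∂abe = be − ae + ab,
  ∂acf = cf − af + ac.
This gives a 15×10 integer matrix of rank 10; reducing to Smith normal form yields diagonal entries (1,1,1,1,1,1,1,1,1,2).

Computing H_k = (kernel of ∂_k) / (image of ∂_{k+1}):

  H_0: rank C_0 − rank ∂_1 = 6 − 5 = 1, and the invariant factors of ∂_1 are all 1, so H_0 = Z.
  H_1: rank ker ∂_1 − rank ∂_2 = (15 − 5) − 10 = 0, and ∂_2 has invariant factor 2 > 1, so H_1 = Z/2.
  H_2: rank ker ∂_2 − rank ∂_3 = (10 − 10) − 0 = 0, and there is no ∂_3, so H_2 = 0.

(K is a triangulation of the real projective plane RP^2.)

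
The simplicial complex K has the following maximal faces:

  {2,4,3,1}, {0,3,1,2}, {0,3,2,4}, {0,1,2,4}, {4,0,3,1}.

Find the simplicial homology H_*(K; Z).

H_0 = Z,  H_1 = 0,  H_2 = 0,  H_3 = Z.

We work with the vertex ordering 0 < 1 < 2 < 3 < 4. The simplices of K, each written with vertices in increasing order, are:

  0-simplices (5): [0], [1], [2], [3], [4]
  1-simplices (10): [0,1], [0,2], [0,3], [0,4], [1,2], [1,3], [1,4], [2,3], [2,4], [3,4]
  2-simplices (10): [0,1,2], [0,1,3], [0,1,4], [0,2,3], [0,2,4], [0,3,4], [1,2,3], [1,2,4], [1,3,4], [2,3,4]
  3-simplices (5): [0,1,2,3], [0,1,2,4], [0,1,3,4], [0,2,3,4], [1,2,3,4]

so the chain groups are C_0 ≅ Z^5, C_1 ≅ Z^10, C_2 ≅ Z^10, C_3 ≅ Z^5.

∂_1: C_1 → C_0 sends each edge [p,q] (with p < q) to q − p. For instance
  ∂[0,3] = [3] − [0].
The 5×10 boundary matrix has rank 4 and Smith normal form diag(1,1,1,1).

Boundary ∂_2: C_2 → C_1 acts by ∂[p,q,r] = [q,r] − [p,r] + [p,q]. For instance
  ∂[0,1,4] = [1,4] − [0,4] + [0,1],
  ∂[1,2,3] = [2,3] − [1,3] + [1,2].
The resulting 10×10 matrix has rank 6, and its Smith normal form has invariant factors (1,1,1,1,1,1).

∂_3: C_3 → C_2 sends each 3-simplex σ to the alternating sum Σ_i (−1)^i (σ with its i-th vertex removed). For instance
  ∂[0,1,2,4] = [1,2,4] − [0,2,4] + [0,1,4] − [0,1,2],
  ∂[0,1,2,3] = [1,2,3] − [0,2,3] + [0,1,3] − [0,1,2].
This gives a 10×5 integer matrix of rank 4; reducing to Smith normal form yields diagonal entries (1,1,1,1).

Computing H_k = (kernel of ∂_k) / (image of ∂_{k+1}):

  H_0: rank C_0 − rank ∂_1 = 5 − 4 = 1, and the invariant factors of ∂_1 are all 1, so H_0 = Z.
  H_1: rank ker ∂_1 − rank ∂_2 = (10 − 4) − 6 = 0, and the invariant factors of ∂_2 are all 1, so H_1 = 0.
  H_2: rank ker ∂_2 − rank ∂_3 = (10 − 6) − 4 = 0, and the invariant factors of ∂_3 are all 1, so H_2 = 0.
  H_3: rank ker ∂_3 − rank ∂_4 = (5 − 4) − 0 = 1, and there is no ∂_4, so H_3 = Z.

As a check, the Euler characteristic is 5 − 10 + 10 − 5 = 0, which agrees with 1 − 0 + 0 − 1 = 0.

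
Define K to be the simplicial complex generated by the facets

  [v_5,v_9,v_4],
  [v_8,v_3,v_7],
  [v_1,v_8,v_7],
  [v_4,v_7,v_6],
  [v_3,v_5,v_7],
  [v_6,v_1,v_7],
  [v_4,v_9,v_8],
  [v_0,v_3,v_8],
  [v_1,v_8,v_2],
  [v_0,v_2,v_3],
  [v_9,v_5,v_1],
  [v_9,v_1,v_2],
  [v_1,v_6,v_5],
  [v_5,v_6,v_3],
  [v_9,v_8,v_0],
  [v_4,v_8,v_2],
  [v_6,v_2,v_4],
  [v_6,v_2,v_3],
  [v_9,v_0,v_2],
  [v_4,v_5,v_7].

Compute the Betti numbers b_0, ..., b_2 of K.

b_0 = 1, b_1 = 1, b_2 = 0.

We work with the vertex ordering v_0 < v_1 < v_2 < v_3 < v_4 < v_5 < v_6 < v_7 < v_8 < v_9. The simplices of K, each written with vertices in increasing order, are:

  0-simplices (10): [v_0], [v_1], [v_2], [v_3], [v_4], [v_5], [v_6], [v_7], [v_8], [v_9]
  1-simplices (30): (30 of them)
  2-simplices (20): (20 of them)

giving chain groups C_0 ≅ Z^10, C_1 ≅ Z^30, C_2 ≅ Z^20.

∂_1: C_1 → C_0 is given by ∂[p,q] = [q] − [p].
As a 10×30 matrix over Z this has rank 9, with invariant factors (1,1,1,1,1,1,1,1,1).

The boundary map ∂_2: C_2 → C_1 acts by ∂[p,q,r] = [q,r] − [p,r] + [p,q]. For instance
  ∂[v_2,v_4,v_6] = [v_4,v_6] − [v_2,v_6] + [v_2,v_4],
  ∂[v_4,v_5,v_9] = [v_5,v_9] − [v_4,v_9] + [v_4,v_5].
This gives a 30×20 integer matrix of rank 20; reducing to Smith normal form yields diagonal entries (1,1,1,1,1,1,1,1,1,1,1,1,1,1,1,1,1,1,1,2).

Computing H_k = (kernel of ∂_k) / (image of ∂_{k+1}):

  H_0: rank C_0 − rank ∂_1 = 10 − 9 = 1, and the invariant factors of ∂_1 are all 1, so H_0 ≅ Z.
  H_1: rank ker ∂_1 − rank ∂_2 = (30 − 9) − 20 = 1, and ∂_2 has invariant factor 2 > 1, so H_1 ≅ Z ⊕ Z/2Z.
  H_2: rank ker ∂_2 − rank ∂_3 = (20 − 20) − 0 = 0, and there is no ∂_3, so H_2 ≅ 0.

Hence the Betti numbers are b_0 = 1, b_1 = 1, b_2 = 0.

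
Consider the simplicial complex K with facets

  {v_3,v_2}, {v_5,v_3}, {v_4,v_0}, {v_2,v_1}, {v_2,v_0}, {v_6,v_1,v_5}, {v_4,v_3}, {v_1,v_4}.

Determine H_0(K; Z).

H_0 = Z.

Order the vertices as v_0 < v_1 < v_2 < v_3 < v_4 < v_5 < v_6. Listing each simplex with vertices in this order, K has dimension 2 with simplices:

  0-simplices (7): [v_0], [v_1], [v_2], [v_3], [v_4], [v_5], [v_6]
  1-simplices (10): [v_0,v_2], [v_0,v_4], [v_1,v_2], [v_1,v_4], [v_1,v_5], [v_1,v_6], [v_2,v_3], [v_3,v_4], [v_3,v_5], [v_5,v_6]
  2-simplices (1): [v_1,v_5,v_6]

Hence C_0 ≅ Z^7, C_1 ≅ Z^10, C_2 ≅ Z^1.

∂_1: C_1 → C_0 sends each edge [p,q] (with p < q) to q − p.
The 7×10 boundary matrix has rank 6 and Smith normal form diag(1,1,1,1,1,1).

∂_2: C_2 → C_1 maps a triangle to the signed sum of its edges. For instance
  ∂[v_1,v_5,v_6] = [v_5,v_6] − [v_1,v_6] + [v_1,v_5].
The 10×1 boundary matrix has rank 1 and Smith normal form diag(1).

From H_k ≅ ker(∂_k) / im(∂_{k+1}) we obtain:

  H_0: rank C_0 − rank ∂_1 = 7 − 6 = 1, and the invariant factors of ∂_1 are all 1, so H_0 ≅ Z.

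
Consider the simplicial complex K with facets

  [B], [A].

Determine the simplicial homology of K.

We work with the vertex ordering A < B. The simplices of K, each written with vertices in increasing order, are:

  0-simplices (2): A, B

giving chain groups C_0 ≅ Z^2.

Reading off H_k = ker ∂_k / im ∂_{k+1}:

  H_0: rank C_0 − rank ∂_1 = 2 − 0 = 2, and there is no ∂_1, so H_0 = Z^2.

H_0 = Z^2.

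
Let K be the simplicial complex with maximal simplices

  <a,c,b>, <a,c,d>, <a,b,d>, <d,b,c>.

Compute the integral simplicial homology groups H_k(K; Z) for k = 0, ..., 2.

H_0 = Z,  H_1 = 0,  H_2 = Z.

Take the total order a < b < c < d on the vertex set. Then K (dimension 2) consists of the simplices:

  0-simplices (4): a, b, c, d
  1-simplices (6): ab, ac, ad, bc, bd, cd
  2-simplices (4): abc, abd, acd, bcd

Hence C_0 ≅ Z^4, C_1 ≅ Z^6, C_2 ≅ Z^4.

Boundary ∂_1: C_1 → C_0 maps an edge to its endpoints' difference, ∂[p,q] = q − p. For instance
  ∂bd = d − b.
As a 4×6 matrix over Z this has rank 3, with invariant factors (1,1,1).

The boundary map ∂_2: C_2 → C_1 maps a triangle to the signed sum of its edges. For instance
  ∂acd = cd − ad + ac,
  ∂abc = bc − ac + ab.
The 6×4 boundary matrix has rank 3 and Smith normal form diag(1,1,1).

Computing H_k = (kernel of ∂_k) / (image of ∂_{k+1}):

  H_0: rank C_0 − rank ∂_1 = 4 − 3 = 1, and the invariant factors of ∂_1 are all 1, so H_0 = Z.
  H_1: rank ker ∂_1 − rank ∂_2 = (6 − 3) − 3 = 0, and the invariant factors of ∂_2 are all 1, so H_1 = 0.
  H_2: rank ker ∂_2 − rank ∂_3 = (4 − 3) − 0 = 1, and there is no ∂_3, so H_2 = Z.

As a check, the Euler characteristic is 4 − 6 + 4 = 2, which agrees with 1 − 0 + 1 = 2.
(K is a triangulation of the 2-sphere S^2.)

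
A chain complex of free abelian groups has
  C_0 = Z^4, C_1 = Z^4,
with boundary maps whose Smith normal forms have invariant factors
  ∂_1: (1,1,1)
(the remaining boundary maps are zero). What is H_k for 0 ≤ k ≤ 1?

H_0 ≅ Z,  H_1 ≅ Z.

H_0: b_0 = 4 − 0 − 3 = 1; torsion from ∂_1 factors > 1: none. So H_0 ≅ Z.
H_1: b_1 = 4 − 3 − 0 = 1; torsion from ∂_2 factors > 1: none. So H_1 ≅ Z.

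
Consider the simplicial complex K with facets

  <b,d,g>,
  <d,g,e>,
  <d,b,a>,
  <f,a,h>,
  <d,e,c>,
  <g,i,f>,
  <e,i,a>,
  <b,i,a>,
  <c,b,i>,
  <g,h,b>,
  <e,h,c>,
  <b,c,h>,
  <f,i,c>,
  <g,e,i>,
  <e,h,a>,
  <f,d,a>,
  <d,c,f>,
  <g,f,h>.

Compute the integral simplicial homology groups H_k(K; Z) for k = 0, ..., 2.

K has 9 vertices, 27 edges, 18 triangles.
rank ∂_0 = 0, rank ∂_1 = 8 ⇒ b_0 = 9 − 0 − 8 = 1; all invariant factors of ∂_1 are 1 so no torsion. So H_0 ≅ Z.
rank ∂_1 = 8, rank ∂_2 = 17 ⇒ b_1 = 27 − 8 − 17 = 2; all invariant factors of ∂_2 are 1 so no torsion. So H_1 ≅ Z^2.
rank ∂_2 = 17, rank ∂_3 = 0 ⇒ b_2 = 18 − 17 − 0 = 1. So H_2 ≅ Z.

H_0 = Z,  H_1 = Z^2,  H_2 = Z.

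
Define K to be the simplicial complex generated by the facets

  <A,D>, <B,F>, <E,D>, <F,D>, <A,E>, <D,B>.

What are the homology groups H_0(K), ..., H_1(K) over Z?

Take the total order A < B < D < E < F on the vertex set. Then K (dimension 1) consists of the simplices:

  0-simplices (5): A, B, D, E, F
  1-simplices (6): AD, AE, BD, BF, DE, DF

so the chain groups are C_0 ≅ Z^5, C_1 ≅ Z^6.

∂_1: C_1 → C_0 is given by ∂[p,q] = [q] − [p].
This gives a 5×6 integer matrix of rank 4; reducing to Smith normal form yields diagonal entries (1,1,1,1).

Computing H_k = (kernel of ∂_k) / (image of ∂_{k+1}):

  H_0: rank C_0 − rank ∂_1 = 5 − 4 = 1, and the invariant factors of ∂_1 are all 1, so H_0 ≅ Z.
  H_1: rank ker ∂_1 − rank ∂_2 = (6 − 4) − 0 = 2, and there is no ∂_2, so H_1 ≅ Z^2.

H_0 ≅ Z,  H_1 ≅ Z^2.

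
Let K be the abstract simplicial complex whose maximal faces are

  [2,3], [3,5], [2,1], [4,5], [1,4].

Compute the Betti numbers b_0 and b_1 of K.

Take the total order 1 < 2 < 3 < 4 < 5 on the vertex set. Then K (dimension 1) consists of the simplices:

  0-simplices (5): [1], [2], [3], [4], [5]
  1-simplices (5): [1,2], [1,4], [2,3], [3,5], [4,5]

giving chain groups C_0 ≅ Z^5, C_1 ≅ Z^5.

Boundary ∂_1: C_1 → C_0 is given by ∂[p,q] = [q] − [p]. For instance
  ∂[4,5] = [5] − [4].
As a 5×5 matrix over Z this has rank 4, with invariant factors (1,1,1,1).

Computing H_k = (kernel of ∂_k) / (image of ∂_{k+1}):

  H_0: rank C_0 − rank ∂_1 = 5 − 4 = 1, and the invariant factors of ∂_1 are all 1, so H_0 = Z.
  H_1: rank ker ∂_1 − rank ∂_2 = (5 − 4) − 0 = 1, and there is no ∂_2, so H_1 = Z.

As a check, the Euler characteristic is 5 − 5 = 0, which agrees with 1 − 1 = 0.

Hence the Betti numbers are b_0 = 1, b_1 = 1.

b_0 = 1, b_1 = 1.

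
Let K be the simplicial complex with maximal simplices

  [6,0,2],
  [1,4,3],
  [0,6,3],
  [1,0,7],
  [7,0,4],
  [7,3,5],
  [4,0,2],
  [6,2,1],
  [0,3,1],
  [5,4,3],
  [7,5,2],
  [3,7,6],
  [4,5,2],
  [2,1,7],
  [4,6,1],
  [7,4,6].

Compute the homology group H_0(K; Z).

Take the total order 0 < 1 < 2 < 3 < 4 < 5 < 6 < 7 on the vertex set. Then K (dimension 2) consists of the simplices:

  0-simplices (8): [0], [1], [2], [3], [4], [5], [6], [7]
  1-simplices (24): (24 of them)
  2-simplices (16): [0,1,3], [0,1,7], [0,2,4], [0,2,6], [0,3,6], [0,4,7], [1,2,6], [1,2,7], [1,3,4], [1,4,6], [2,4,5], [2,5,7], [3,4,5], [3,5,7], [3,6,7], [4,6,7]

so the chain groups are C_0 ≅ Z^8, C_1 ≅ Z^24, C_2 ≅ Z^16.

∂_1: C_1 → C_0 maps an edge to its endpoints' difference, ∂[p,q] = q − p. For instance
  ∂[3,5] = [5] − [3].
This gives a 8×24 integer matrix of rank 7; reducing to Smith normal form yields diagonal entries (1,1,1,1,1,1,1).

The boundary map ∂_2: C_2 → C_1 acts by ∂[p,q,r] = [q,r] − [p,r] + [p,q]. For instance
  ∂[4,6,7] = [6,7] − [4,7] + [4,6],
  ∂[0,4,7] = [4,7] − [0,7] + [0,4].
The resulting 24×16 matrix has rank 15, and its Smith normal form has invariant factors (1,1,1,1,1,1,1,1,1,1,1,1,1,1,1).

Computing H_k = (kernel of ∂_k) / (image of ∂_{k+1}):

  H_0: rank C_0 − rank ∂_1 = 8 − 7 = 1, and the invariant factors of ∂_1 are all 1, so H_0 = Z.

H_0 ≅ Z.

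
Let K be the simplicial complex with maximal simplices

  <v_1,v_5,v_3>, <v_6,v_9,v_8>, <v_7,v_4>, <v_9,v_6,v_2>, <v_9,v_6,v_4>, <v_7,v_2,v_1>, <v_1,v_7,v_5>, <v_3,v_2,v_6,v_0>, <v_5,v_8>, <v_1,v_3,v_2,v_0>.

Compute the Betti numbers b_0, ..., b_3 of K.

K has 10 vertices, 22 edges, 13 triangles, 2 3-simplices.
rank ∂_0 = 0, rank ∂_1 = 9 ⇒ b_0 = 10 − 0 − 9 = 1; all invariant factors of ∂_1 are 1 so no torsion. So H_0 ≅ Z.
rank ∂_1 = 9, rank ∂_2 = 11 ⇒ b_1 = 22 − 9 − 11 = 2; all invariant factors of ∂_2 are 1 so no torsion. So H_1 ≅ Z^2.
rank ∂_2 = 11, rank ∂_3 = 2 ⇒ b_2 = 13 − 11 − 2 = 0; all invariant factors of ∂_3 are 1 so no torsion. So H_2 ≅ 0.
rank ∂_3 = 2, rank ∂_4 = 0 ⇒ b_3 = 2 − 2 − 0 = 0. So H_3 ≅ 0.

b_0 = 1, b_1 = 2, b_2 = 0, b_3 = 0.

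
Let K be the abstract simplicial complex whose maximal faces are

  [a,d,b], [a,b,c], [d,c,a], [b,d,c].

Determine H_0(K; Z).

Take the total order a < b < c < d on the vertex set. Then K (dimension 2) consists of the simplices:

  0-simplices (4): a, b, c, d
  1-simplices (6): ab, ac, ad, bc, bd, cd
  2-simplices (4): abc, abd, acd, bcd

so the chain groups are C_0 ≅ Z^4, C_1 ≅ Z^6, C_2 ≅ Z^4.

The boundary map ∂_1: C_1 → C_0 is given by ∂[p,q] = [q] − [p]. For instance
  ∂ad = d − a.
This gives a 4×6 integer matrix of rank 3; reducing to Smith normal form yields diagonal entries (1,1,1).

Boundary ∂_2: C_2 → C_1 sends each 2-simplex [p,q,r] to [q,r] − [p,r] + [p,q]. For instance
  ∂abc = bc − ac + ab,
  ∂bcd = cd − bd + bc.
The resulting 6×4 matrix has rank 3, and its Smith normal form has invariant factors (1,1,1).

Now H_k = ker ∂_k / im ∂_{k+1}, so:

  H_0: rank C_0 − rank ∂_1 = 4 − 3 = 1, and the invariant factors of ∂_1 are all 1, so H_0 ≅ Z.

H_0 = Z.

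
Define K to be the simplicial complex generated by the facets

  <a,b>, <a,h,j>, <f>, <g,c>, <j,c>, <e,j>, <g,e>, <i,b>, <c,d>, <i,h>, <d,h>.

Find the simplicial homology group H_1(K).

K has 10 vertices, 12 edges, 1 triangle.
rank ∂_1 = 8, rank ∂_2 = 1 ⇒ b_1 = 12 − 8 − 1 = 3; all invariant factors of ∂_2 are 1 so no torsion. So H_1 ≅ Z^3.

H_1 = Z^3.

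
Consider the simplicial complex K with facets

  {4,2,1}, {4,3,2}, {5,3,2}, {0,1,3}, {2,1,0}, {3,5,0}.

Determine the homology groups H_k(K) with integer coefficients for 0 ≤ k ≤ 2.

Fix the vertex order 0 < 1 < 2 < 3 < 4 < 5 and write every simplex with vertices in increasing order. Then dim K = 2 and the simplices of K are:

  0-simplices (6): [0], [1], [2], [3], [4], [5]
  1-simplices (12): [0,1], [0,2], [0,3], [0,5], [1,2], [1,3], [1,4], [2,3], [2,4], [2,5], [3,4], [3,5]
  2-simplices (6): [0,1,2], [0,1,3], [0,3,5], [1,2,4], [2,3,4], [2,3,5]

Hence C_0 ≅ Z^6, C_1 ≅ Z^12, C_2 ≅ Z^6.

Boundary ∂_1: C_1 → C_0 sends each edge [p,q] (with p < q) to q − p.
The 6×12 boundary matrix has rank 5 and Smith normal form diag(1,1,1,1,1).

∂_2: C_2 → C_1 acts by ∂[p,q,r] = [q,r] − [p,r] + [p,q]. For instance
  ∂[0,3,5] = [3,5] − [0,5] + [0,3],
  ∂[0,1,3] = [1,3] − [0,3] + [0,1].
The resulting 12×6 matrix has rank 6, and its Smith normal form has invariant factors (1,1,1,1,1,1).

Reading off H_k = ker ∂_k / im ∂_{k+1}:

  H_0: rank C_0 − rank ∂_1 = 6 − 5 = 1, and the invariant factors of ∂_1 are all 1, so H_0 = Z.
  H_1: rank ker ∂_1 − rank ∂_2 = (12 − 5) − 6 = 1, and the invariant factors of ∂_2 are all 1, so H_1 = Z.
  H_2: rank ker ∂_2 − rank ∂_3 = (6 − 6) − 0 = 0, and there is no ∂_3, so H_2 = 0.

As a check, the Euler characteristic is 6 − 12 + 6 = 0, which agrees with 1 − 1 + 0 = 0.

H_0 ≅ Z,  H_1 ≅ Z,  H_2 = 0.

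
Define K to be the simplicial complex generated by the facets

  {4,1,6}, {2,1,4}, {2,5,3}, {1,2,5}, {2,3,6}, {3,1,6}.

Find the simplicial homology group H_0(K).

Take the total order 1 < 2 < 3 < 4 < 5 < 6 on the vertex set. Then K (dimension 2) consists of the simplices:

  0-simplices (6): [1], [2], [3], [4], [5], [6]
  1-simplices (12): [1,2], [1,3], [1,4], [1,5], [1,6], [2,3], [2,4], [2,5], [2,6], [3,5], [3,6], [4,6]
  2-simplices (6): [1,2,4], [1,2,5], [1,3,6], [1,4,6], [2,3,5], [2,3,6]

Hence C_0 ≅ Z^6, C_1 ≅ Z^12, C_2 ≅ Z^6.

Boundary ∂_1: C_1 → C_0 is given by ∂[p,q] = [q] − [p]. For instance
  ∂[1,3] = [3] − [1].
This gives a 6×12 integer matrix of rank 5; reducing to Smith normal form yields diagonal entries (1,1,1,1,1).

∂_2: C_2 → C_1 sends each 2-simplex [p,q,r] to [q,r] − [p,r] + [p,q]. For instance
  ∂[2,3,5] = [3,5] − [2,5] + [2,3],
  ∂[1,4,6] = [4,6] − [1,6] + [1,4].
The resulting 12×6 matrix has rank 6, and its Smith normal form has invariant factors (1,1,1,1,1,1).

Reading off H_k = ker ∂_k / im ∂_{k+1}:

  H_0: rank C_0 − rank ∂_1 = 6 − 5 = 1, and the invariant factors of ∂_1 are all 1, so H_0 = Z.

(K is a triangulation of the cylinder S^1 x I.)

H_0 = Z.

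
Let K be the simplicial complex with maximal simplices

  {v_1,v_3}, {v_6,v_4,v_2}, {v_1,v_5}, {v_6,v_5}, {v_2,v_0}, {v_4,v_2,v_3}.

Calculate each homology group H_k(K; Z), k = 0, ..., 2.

We work with the vertex ordering v_0 < v_1 < v_2 < v_3 < v_4 < v_5 < v_6. The simplices of K, each written with vertices in increasing order, are:

  0-simplices (7): [v_0], [v_1], [v_2], [v_3], [v_4], [v_5], [v_6]
  1-simplices (9): [v_0,v_2], [v_1,v_3], [v_1,v_5], [v_2,v_3], [v_2,v_4], [v_2,v_6], [v_3,v_4], [v_4,v_6], [v_5,v_6]
  2-simplices (2): [v_2,v_3,v_4], [v_2,v_4,v_6]

Hence C_0 ≅ Z^7, C_1 ≅ Z^9, C_2 ≅ Z^2.

∂_1: C_1 → C_0 is given by ∂[p,q] = [q] − [p].
The resulting 7×9 matrix has rank 6, and its Smith normal form has invariant factors (1,1,1,1,1,1).

The boundary map ∂_2: C_2 → C_1 maps a triangle to the signed sum of its edges. For instance
  ∂[v_2,v_3,v_4] = [v_3,v_4] − [v_2,v_4] + [v_2,v_3],
  ∂[v_2,v_4,v_6] = [v_4,v_6] − [v_2,v_6] + [v_2,v_4].
The 9×2 boundary matrix has rank 2 and Smith normal form diag(1,1).

Reading off H_k = ker ∂_k / im ∂_{k+1}:

  H_0: rank C_0 − rank ∂_1 = 7 − 6 = 1, and the invariant factors of ∂_1 are all 1, so H_0 = Z.
  H_1: rank ker ∂_1 − rank ∂_2 = (9 − 6) − 2 = 1, and the invariant factors of ∂_2 are all 1, so H_1 = Z.
  H_2: rank ker ∂_2 − rank ∂_3 = (2 − 2) − 0 = 0, and there is no ∂_3, so H_2 = 0.

H_0 = Z,  H_1 = Z,  H_2 = 0.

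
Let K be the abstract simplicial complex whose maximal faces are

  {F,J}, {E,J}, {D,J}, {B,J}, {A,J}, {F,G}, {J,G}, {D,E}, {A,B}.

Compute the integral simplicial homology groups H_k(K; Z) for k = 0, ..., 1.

We work with the vertex ordering A < B < D < E < F < G < J. The simplices of K, each written with vertices in increasing order, are:

  0-simplices (7): A, B, D, E, F, G, J
  1-simplices (9): AB, AJ, BJ, DE, DJ, EJ, FG, FJ, GJ

so the chain groups are C_0 ≅ Z^7, C_1 ≅ Z^9.

∂_1: C_1 → C_0 is given by ∂[p,q] = [q] − [p]. For instance
  ∂EJ = J − E.
This gives a 7×9 integer matrix of rank 6; reducing to Smith normal form yields diagonal entries (1,1,1,1,1,1).

Computing H_k = (kernel of ∂_k) / (image of ∂_{k+1}):

  H_0: rank C_0 − rank ∂_1 = 7 − 6 = 1, and the invariant factors of ∂_1 are all 1, so H_0 ≅ Z.
  H_1: rank ker ∂_1 − rank ∂_2 = (9 − 6) − 0 = 3, and there is no ∂_2, so H_1 ≅ Z^3.

(K is a triangulation of a wedge of 3 circles.)

H_0 = Z,  H_1 = Z^3.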